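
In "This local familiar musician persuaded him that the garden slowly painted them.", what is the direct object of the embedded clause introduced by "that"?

"painted" heads the VP of the embedded clause introduced by "that", and "them" is its direct object.

them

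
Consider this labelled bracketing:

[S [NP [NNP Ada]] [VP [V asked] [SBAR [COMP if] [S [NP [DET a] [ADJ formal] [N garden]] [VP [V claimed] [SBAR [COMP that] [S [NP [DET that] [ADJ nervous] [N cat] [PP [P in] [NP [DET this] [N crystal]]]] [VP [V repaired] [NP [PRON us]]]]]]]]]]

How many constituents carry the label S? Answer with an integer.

3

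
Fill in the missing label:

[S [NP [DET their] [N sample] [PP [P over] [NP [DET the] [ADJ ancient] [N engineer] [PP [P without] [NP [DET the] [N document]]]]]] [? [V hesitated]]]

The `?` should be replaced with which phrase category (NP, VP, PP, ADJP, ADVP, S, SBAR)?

Looking at what the `?` directly dominates — V 'hesitated' — this is a verb phrase (VP).

VP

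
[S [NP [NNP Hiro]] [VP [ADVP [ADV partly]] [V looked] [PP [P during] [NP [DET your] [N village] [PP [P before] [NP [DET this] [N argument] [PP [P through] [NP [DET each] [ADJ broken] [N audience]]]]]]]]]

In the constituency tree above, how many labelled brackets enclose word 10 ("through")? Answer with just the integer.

8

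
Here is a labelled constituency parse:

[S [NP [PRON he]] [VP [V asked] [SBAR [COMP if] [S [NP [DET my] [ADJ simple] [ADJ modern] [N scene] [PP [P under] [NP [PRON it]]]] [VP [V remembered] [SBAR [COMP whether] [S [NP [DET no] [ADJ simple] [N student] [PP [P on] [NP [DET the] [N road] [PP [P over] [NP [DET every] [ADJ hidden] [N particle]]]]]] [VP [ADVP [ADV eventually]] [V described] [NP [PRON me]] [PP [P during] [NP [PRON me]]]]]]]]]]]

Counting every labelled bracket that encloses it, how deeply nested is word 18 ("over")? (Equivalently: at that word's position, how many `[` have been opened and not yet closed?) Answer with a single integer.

12

The word sits inside P, which is inside PP, inside NP, inside PP, inside NP, inside S, inside SBAR, inside VP, inside S, inside SBAR, inside VP, inside S — 12 brackets in all.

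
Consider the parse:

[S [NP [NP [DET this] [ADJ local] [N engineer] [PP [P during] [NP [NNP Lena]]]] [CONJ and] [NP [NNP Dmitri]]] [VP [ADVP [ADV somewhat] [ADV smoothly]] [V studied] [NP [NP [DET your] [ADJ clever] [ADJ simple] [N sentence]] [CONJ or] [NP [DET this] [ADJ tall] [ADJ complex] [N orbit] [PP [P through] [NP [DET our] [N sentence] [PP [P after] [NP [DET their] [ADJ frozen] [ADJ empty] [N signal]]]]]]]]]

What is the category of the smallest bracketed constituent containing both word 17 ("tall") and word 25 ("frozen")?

NP

Word 17 lies under S → VP → NP → NP → ADJ; word 25 lies under S → VP → NP → NP → PP → NP → PP → NP → ADJ. The lowest shared node is the NP.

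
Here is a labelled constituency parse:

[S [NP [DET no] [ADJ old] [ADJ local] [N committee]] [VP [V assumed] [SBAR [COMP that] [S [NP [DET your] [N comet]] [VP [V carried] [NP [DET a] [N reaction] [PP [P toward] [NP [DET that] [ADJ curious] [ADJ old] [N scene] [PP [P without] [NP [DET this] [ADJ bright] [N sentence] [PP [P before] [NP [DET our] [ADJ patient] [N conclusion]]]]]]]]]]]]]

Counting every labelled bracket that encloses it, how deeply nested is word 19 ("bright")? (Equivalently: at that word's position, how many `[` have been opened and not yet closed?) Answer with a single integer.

11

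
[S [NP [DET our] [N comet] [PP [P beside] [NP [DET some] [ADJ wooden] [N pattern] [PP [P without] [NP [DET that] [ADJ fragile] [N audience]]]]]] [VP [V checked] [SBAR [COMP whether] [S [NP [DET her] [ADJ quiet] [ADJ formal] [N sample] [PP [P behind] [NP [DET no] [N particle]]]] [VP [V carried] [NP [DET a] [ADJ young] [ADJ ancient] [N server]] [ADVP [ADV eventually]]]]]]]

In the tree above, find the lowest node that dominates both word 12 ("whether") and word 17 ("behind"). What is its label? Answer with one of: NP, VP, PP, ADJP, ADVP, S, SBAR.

SBAR

Word 12 lies under S → VP → SBAR → COMP; word 17 lies under S → VP → SBAR → S → NP → PP → P. The lowest shared node is the SBAR.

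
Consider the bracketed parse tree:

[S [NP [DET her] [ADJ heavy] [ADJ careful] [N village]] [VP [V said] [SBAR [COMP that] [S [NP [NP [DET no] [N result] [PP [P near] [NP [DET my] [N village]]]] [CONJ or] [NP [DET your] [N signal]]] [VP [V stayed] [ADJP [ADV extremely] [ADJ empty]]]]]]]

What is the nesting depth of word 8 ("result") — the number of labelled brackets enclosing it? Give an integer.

7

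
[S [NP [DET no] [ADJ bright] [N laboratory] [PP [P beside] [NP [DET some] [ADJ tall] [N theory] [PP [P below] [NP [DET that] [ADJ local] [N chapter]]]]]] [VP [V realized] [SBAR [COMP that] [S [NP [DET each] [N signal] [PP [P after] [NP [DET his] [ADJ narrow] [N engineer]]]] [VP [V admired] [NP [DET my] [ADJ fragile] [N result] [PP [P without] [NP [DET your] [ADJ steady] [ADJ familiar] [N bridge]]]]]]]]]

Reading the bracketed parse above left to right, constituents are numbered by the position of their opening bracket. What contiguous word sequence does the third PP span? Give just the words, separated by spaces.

after his narrow engineer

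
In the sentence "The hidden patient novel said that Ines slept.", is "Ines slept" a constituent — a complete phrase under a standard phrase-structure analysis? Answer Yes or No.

Yes

"Ines slept" is exactly the clause [S Ines slept], a complete constituent.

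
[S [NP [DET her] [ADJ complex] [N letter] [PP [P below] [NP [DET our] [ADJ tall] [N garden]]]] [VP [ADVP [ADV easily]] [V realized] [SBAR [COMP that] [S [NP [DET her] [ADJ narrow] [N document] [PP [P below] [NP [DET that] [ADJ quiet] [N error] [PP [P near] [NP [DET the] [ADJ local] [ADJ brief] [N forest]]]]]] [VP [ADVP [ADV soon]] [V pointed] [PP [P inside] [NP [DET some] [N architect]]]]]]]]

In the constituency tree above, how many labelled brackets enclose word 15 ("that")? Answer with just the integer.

Counting open brackets not yet closed at "that": [S [VP [SBAR [S [NP [PP [NP [DET = 8.

8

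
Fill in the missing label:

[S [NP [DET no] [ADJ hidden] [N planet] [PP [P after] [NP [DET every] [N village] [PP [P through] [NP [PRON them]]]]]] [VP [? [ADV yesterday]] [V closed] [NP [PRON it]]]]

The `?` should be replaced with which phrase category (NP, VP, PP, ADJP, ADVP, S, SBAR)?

ADVP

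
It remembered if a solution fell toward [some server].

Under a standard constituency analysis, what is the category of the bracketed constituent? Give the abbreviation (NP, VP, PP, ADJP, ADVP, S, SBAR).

NP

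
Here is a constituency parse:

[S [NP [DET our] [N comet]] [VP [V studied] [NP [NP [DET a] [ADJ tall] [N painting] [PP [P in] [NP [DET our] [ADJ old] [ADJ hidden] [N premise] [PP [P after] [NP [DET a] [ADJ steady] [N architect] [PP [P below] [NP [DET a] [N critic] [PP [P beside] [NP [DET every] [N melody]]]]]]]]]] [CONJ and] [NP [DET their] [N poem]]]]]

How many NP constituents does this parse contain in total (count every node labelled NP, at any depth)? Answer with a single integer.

Scanning left to right, an opening `[NP` appears at word positions 1, 4, 4, 8, 13, 17, 20, 23 — 8 in total.

8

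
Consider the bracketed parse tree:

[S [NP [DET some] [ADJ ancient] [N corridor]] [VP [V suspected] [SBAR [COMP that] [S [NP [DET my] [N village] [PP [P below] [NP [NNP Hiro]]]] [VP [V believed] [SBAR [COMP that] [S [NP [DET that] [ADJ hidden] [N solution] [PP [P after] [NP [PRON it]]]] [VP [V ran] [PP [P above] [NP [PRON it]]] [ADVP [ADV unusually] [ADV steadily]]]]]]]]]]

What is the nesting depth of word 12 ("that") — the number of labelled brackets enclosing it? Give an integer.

Counting open brackets not yet closed at "that": [S [VP [SBAR [S [VP [SBAR [S [NP [DET = 9.

9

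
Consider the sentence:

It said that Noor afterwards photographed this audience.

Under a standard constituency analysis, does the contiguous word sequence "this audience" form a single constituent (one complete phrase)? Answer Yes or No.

These words form the whole noun phrase headed by "audience", so yes — one constituent.

Yes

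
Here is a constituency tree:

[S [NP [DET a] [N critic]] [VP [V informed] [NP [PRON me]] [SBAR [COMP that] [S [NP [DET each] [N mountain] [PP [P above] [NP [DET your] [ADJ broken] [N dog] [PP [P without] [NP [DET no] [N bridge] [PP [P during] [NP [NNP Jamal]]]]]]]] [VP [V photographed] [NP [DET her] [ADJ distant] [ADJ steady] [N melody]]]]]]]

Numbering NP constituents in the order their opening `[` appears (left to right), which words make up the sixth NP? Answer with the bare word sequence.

Jamal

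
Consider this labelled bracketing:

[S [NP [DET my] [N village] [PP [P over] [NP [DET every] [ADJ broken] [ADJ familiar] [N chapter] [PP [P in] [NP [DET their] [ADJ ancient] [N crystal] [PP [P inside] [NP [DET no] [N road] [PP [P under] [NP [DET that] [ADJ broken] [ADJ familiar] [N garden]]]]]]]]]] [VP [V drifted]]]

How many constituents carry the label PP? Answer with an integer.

4

Listing each PP by its span: [PP over every broken familiar chapter in their ancient crystal inside no road under that broken familiar garden]; [PP in their ancient crystal inside no road under that broken familiar garden]; [PP inside no road under that broken familiar garden]; [PP under that broken familiar garden] — that makes 4.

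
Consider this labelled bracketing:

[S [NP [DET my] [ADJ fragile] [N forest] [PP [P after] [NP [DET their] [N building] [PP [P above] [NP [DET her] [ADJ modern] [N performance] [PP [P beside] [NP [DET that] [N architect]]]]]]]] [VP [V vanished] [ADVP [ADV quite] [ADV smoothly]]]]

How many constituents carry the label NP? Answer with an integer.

4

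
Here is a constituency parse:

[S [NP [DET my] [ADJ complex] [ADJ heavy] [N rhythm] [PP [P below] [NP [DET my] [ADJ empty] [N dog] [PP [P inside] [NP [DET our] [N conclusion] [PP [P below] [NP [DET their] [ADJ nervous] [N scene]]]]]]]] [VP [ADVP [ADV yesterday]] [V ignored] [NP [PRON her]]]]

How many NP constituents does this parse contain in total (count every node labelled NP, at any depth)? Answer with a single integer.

5

Scanning left to right, an opening `[NP` appears at word positions 1, 6, 10, 13, 18 — 5 in total.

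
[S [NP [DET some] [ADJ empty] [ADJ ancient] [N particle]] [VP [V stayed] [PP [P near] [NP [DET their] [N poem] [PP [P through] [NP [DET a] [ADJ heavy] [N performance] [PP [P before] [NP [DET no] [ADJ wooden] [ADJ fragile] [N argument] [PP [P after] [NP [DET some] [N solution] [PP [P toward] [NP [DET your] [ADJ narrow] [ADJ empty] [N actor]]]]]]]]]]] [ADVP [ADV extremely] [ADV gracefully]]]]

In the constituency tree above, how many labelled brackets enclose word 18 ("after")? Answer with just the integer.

10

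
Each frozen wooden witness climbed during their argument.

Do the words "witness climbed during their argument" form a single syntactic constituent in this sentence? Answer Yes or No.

"witness" belongs to the noun phrase "each frozen wooden witness" while "argument" belongs to the verb phrase "climbed during their argument"; a span that runs across that boundary is not a single phrase.

No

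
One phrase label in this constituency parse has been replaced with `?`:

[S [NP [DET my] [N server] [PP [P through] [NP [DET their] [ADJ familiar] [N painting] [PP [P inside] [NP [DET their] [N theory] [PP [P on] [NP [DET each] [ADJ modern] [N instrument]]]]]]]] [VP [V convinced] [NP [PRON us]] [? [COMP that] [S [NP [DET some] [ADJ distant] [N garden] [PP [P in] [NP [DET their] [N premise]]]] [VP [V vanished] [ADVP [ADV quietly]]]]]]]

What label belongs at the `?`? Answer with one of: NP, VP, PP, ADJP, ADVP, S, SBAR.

Looking at what the `?` directly dominates — COMP 'that', S — this is a subordinate clause (SBAR).

SBAR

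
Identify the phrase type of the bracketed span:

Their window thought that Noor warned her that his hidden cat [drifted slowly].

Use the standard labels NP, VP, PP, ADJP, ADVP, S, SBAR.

"drifted" is the head of the bracketed span, so the span is a verb phrase: VP.

VP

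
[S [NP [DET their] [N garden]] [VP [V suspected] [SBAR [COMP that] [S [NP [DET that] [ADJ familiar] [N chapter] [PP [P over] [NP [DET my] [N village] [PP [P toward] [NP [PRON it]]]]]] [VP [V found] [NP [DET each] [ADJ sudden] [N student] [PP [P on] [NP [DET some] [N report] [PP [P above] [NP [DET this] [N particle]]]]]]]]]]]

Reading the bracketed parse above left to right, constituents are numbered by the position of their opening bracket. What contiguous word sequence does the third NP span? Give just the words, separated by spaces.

my village toward it

Opening `[NP` markers occur at word positions 1, 5, 9, 12, 14, 18, 21; the third of these opens the constituent [NP my village toward it].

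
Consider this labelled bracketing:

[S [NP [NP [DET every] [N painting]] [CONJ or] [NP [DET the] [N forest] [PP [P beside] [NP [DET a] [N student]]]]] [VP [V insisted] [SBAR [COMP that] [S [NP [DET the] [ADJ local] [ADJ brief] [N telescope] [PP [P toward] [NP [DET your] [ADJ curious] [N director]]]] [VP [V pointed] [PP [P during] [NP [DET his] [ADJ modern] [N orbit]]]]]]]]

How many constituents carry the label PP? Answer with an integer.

3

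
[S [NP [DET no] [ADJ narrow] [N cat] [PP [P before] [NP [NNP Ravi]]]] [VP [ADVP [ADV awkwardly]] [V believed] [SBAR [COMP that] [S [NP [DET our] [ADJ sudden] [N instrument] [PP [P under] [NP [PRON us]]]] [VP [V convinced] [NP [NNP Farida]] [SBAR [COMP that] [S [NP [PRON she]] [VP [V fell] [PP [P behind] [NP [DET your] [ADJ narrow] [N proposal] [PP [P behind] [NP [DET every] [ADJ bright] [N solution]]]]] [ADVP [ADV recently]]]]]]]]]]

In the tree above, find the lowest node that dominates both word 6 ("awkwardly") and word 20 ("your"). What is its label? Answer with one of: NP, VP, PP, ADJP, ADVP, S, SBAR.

Both words fall inside [VP awkwardly believed that our sudden instrument under us convinced Farida that she fell behind your narrow proposal behind every bright solution recently] (words 6–27), and no smaller constituent contains them both. Label: VP.

VP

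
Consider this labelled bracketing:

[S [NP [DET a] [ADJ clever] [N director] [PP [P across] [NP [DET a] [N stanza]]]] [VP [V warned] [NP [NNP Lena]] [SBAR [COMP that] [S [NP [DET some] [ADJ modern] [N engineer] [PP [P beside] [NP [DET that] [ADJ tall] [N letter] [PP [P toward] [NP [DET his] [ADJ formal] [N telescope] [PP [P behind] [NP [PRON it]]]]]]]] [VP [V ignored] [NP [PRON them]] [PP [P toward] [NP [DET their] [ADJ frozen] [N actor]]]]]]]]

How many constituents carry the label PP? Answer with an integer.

Listing each PP by its span: [PP across a stanza]; [PP beside that tall letter toward his formal telescope behind it]; [PP toward his formal telescope behind it]; [PP behind it]; [PP toward their frozen actor] — that makes 5.

5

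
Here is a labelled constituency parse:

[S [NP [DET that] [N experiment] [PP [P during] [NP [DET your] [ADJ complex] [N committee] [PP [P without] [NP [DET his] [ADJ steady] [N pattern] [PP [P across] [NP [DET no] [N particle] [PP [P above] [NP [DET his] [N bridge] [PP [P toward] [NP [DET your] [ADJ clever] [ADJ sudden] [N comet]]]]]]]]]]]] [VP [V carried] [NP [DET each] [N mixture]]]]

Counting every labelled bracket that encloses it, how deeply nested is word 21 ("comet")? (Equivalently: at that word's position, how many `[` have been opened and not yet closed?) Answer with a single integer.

13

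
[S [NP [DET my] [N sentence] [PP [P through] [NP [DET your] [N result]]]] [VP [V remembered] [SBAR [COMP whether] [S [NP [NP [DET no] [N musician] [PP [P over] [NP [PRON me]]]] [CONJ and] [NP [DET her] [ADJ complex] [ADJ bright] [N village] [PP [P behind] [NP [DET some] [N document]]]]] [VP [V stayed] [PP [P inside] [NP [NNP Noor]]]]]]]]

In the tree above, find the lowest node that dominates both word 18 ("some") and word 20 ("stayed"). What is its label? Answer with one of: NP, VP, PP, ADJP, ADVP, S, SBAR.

S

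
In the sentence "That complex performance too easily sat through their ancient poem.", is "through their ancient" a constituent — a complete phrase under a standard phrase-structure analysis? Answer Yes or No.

No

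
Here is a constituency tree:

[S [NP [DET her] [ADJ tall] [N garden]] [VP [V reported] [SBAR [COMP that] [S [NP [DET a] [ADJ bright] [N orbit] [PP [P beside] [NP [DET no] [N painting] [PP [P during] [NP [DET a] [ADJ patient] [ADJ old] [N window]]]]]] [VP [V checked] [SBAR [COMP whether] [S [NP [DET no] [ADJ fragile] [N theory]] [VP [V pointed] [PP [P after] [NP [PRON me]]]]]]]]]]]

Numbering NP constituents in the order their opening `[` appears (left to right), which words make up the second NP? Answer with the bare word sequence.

a bright orbit beside no painting during a patient old window

The NP opening brackets appear, in order, over: "her tall garden"; "a bright orbit beside no painting during a patient old window"; "no painting during a patient old window"; "a patient old window"; "no fragile theory"; "me". The second one spans "a bright orbit beside no painting during a patient old window".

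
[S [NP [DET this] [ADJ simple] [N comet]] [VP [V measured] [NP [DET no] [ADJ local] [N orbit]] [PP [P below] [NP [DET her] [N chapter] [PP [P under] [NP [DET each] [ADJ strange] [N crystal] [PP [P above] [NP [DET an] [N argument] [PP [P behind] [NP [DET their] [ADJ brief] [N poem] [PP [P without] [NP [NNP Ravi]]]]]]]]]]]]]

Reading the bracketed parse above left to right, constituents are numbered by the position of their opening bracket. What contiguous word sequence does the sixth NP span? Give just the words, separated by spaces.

their brief poem without Ravi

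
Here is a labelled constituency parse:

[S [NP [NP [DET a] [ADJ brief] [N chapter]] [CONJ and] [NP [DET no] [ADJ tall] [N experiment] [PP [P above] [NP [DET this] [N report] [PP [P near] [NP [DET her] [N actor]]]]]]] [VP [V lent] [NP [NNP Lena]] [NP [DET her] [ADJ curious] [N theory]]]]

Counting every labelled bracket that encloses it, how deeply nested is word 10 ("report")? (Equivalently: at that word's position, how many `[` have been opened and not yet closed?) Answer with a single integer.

6

Counting open brackets not yet closed at "report": [S [NP [NP [PP [NP [N = 6.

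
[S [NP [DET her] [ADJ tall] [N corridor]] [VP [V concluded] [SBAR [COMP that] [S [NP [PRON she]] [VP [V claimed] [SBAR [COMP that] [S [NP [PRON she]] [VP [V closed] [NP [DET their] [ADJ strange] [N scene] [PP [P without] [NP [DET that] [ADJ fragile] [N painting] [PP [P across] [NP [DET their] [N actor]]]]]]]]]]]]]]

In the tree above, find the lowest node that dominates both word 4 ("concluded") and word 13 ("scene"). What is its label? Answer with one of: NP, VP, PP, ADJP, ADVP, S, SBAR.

Both words fall inside [VP concluded that she claimed that she closed their strange scene without that fragile painting across their actor] (words 4–20), and no smaller constituent contains them both. Label: VP.

VP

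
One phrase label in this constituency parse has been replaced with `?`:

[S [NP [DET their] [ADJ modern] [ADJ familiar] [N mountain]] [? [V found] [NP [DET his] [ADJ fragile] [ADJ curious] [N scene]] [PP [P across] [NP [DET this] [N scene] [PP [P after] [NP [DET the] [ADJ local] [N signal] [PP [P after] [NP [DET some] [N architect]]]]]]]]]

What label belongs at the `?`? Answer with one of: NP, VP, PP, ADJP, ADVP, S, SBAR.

VP

Looking at what the `?` directly dominates — V 'found', NP, PP — this is a verb phrase (VP).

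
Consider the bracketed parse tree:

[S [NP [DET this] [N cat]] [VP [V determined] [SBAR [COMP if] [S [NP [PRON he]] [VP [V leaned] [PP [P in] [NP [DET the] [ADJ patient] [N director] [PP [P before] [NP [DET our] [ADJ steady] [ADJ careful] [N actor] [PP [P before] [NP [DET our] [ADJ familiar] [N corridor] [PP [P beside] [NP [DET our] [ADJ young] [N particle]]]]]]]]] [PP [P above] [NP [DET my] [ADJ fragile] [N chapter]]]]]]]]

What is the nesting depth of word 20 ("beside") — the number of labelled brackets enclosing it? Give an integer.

Path from the root down to the word: S → VP → SBAR → S → VP → PP → NP → PP → NP → PP → NP → PP → P. That is 13 enclosing brackets.

13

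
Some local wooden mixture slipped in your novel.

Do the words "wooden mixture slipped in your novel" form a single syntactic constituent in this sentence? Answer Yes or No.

The sequence begins inside the noun phrase "some local wooden mixture" and ends inside the verb phrase "slipped in your novel"; it crosses a phrase boundary, so no single node in the tree spans exactly those words.

No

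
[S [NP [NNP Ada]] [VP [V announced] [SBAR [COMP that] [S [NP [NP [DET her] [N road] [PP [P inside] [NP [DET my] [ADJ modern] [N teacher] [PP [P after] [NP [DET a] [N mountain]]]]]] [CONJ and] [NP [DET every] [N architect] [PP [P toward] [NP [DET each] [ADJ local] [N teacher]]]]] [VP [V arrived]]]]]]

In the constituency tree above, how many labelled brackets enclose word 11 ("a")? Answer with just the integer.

11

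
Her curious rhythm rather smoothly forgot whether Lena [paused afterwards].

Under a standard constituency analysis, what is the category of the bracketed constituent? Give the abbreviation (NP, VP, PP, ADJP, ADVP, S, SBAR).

VP

"paused" is the head of the bracketed span, so the span is a verb phrase: VP.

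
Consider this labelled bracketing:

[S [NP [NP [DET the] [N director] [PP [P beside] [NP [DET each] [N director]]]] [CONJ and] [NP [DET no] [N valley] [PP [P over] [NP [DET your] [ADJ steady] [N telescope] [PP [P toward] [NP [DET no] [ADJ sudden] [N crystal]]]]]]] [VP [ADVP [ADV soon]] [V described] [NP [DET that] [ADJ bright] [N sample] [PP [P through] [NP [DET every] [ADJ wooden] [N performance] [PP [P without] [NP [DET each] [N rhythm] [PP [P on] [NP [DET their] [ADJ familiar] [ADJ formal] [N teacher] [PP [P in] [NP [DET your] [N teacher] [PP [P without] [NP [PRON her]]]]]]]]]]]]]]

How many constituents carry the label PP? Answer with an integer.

8

The PP constituents are: [PP beside each director]; [PP over your steady telescope toward no sudden crystal]; [PP toward no sudden crystal]; [PP through every wooden performance without each rhythm on their familiar formal teacher in your teacher without her]; [PP without each rhythm on their familiar formal teacher in your teacher without her]; [PP on their familiar formal teacher in your teacher without her] …. Total: 8.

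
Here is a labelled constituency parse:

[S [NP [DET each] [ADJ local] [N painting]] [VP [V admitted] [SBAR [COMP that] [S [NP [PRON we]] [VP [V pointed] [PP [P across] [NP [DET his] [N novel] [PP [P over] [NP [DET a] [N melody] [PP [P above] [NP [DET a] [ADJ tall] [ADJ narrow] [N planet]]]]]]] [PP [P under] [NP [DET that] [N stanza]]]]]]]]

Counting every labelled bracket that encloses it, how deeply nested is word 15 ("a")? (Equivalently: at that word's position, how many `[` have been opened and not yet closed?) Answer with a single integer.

The word sits inside DET, which is inside NP, inside PP, inside NP, inside PP, inside NP, inside PP, inside VP, inside S, inside SBAR, inside VP, inside S — 12 brackets in all.

12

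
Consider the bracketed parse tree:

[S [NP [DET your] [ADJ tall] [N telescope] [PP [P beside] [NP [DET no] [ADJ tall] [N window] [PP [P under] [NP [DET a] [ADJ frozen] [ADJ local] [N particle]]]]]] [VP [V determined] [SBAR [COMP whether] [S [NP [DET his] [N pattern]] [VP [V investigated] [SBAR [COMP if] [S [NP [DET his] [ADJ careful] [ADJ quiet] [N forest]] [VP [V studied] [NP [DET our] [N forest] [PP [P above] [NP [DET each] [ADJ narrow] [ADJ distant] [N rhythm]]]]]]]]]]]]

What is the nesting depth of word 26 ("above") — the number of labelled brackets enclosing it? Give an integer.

Path from the root down to the word: S → VP → SBAR → S → VP → SBAR → S → VP → NP → PP → P. That is 11 enclosing brackets.

11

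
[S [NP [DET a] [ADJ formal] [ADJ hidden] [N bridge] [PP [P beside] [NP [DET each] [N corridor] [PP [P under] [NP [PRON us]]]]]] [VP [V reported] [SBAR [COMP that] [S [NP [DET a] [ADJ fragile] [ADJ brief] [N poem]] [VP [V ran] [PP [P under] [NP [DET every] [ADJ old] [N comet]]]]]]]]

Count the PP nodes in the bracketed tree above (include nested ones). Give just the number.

3

Scanning left to right, an opening `[PP` appears at word positions 5, 8, 17 — 3 in total.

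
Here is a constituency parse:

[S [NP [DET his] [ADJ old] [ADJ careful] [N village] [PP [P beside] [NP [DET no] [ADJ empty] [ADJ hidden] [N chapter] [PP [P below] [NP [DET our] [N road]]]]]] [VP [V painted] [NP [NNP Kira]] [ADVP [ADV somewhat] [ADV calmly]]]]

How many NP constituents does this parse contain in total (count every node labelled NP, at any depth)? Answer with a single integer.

The NP constituents are: [NP his old careful village beside no empty hidden chapter below our road]; [NP no empty hidden chapter below our road]; [NP our road]; [NP Kira]. Total: 4.

4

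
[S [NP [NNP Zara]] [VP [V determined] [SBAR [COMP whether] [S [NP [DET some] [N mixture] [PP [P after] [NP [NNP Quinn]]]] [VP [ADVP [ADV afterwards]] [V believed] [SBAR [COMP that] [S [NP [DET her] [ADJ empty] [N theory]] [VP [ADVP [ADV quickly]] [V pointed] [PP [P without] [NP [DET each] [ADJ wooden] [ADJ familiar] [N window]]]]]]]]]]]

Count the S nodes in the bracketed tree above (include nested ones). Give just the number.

3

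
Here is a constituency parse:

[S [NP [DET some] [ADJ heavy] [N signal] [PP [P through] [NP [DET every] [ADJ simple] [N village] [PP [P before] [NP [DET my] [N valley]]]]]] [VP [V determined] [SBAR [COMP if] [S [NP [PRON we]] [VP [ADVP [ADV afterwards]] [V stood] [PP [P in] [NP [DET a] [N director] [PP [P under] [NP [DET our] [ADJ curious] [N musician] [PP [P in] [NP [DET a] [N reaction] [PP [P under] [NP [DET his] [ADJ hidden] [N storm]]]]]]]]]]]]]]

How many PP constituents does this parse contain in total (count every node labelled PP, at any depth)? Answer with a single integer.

6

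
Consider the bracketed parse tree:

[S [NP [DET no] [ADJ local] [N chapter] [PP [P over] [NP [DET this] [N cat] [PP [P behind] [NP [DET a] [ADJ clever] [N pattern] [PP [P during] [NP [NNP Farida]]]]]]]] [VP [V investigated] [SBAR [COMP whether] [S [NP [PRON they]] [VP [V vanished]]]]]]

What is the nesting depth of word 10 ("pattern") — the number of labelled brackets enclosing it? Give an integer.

7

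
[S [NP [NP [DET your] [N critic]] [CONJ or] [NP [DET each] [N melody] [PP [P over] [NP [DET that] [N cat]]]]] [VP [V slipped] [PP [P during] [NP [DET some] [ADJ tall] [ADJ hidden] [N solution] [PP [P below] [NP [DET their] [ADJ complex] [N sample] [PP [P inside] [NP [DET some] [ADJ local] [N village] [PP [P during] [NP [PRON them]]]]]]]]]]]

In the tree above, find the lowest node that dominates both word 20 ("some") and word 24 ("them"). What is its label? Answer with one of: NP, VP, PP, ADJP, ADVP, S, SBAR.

NP

The smallest bracket enclosing both words is [NP some local village during them], so the label is NP.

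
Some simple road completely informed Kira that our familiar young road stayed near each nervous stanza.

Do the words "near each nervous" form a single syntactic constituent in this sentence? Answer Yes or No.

The smallest constituent containing the whole sequence is the prepositional phrase [PP near each nervous stanza], but the sequence is only part of it — it straddles the boundary between preposition "near" and noun phrase "each nervous stanza".

No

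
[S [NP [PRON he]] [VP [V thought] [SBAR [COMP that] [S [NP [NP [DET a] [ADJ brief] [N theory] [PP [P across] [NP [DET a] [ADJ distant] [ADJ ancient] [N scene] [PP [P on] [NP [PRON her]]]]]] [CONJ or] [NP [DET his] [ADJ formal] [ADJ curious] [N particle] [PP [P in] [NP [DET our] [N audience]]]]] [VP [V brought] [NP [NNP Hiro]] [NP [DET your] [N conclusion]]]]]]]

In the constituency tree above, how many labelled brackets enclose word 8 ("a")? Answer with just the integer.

9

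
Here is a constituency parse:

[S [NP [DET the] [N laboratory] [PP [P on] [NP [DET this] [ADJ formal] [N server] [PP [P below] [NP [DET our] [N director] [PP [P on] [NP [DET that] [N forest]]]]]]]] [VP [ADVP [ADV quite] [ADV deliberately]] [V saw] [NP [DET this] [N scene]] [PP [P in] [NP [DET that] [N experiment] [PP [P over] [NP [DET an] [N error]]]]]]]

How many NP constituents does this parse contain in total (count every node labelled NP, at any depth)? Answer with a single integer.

The NP constituents are: [NP the laboratory on this formal server below our director on that forest]; [NP this formal server below our director on that forest]; [NP our director on that forest]; [NP that forest]; [NP this scene]; [NP that experiment over an error] …. Total: 7.

7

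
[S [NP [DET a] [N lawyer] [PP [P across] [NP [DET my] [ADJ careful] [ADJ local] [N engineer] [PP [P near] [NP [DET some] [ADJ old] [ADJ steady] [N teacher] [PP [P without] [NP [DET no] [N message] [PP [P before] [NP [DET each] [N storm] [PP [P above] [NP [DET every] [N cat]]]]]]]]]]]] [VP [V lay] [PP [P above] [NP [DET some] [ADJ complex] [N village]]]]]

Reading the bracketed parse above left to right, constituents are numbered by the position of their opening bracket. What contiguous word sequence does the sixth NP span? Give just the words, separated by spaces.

Opening `[NP` markers occur at word positions 1, 4, 9, 14, 17, 20, 24; the sixth of these opens the constituent [NP every cat].

every cat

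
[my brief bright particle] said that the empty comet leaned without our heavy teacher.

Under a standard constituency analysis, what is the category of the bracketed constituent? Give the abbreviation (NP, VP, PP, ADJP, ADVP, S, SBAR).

The bracketed span "my brief bright particle" is headed by "particle", making it a noun phrase (NP).

NP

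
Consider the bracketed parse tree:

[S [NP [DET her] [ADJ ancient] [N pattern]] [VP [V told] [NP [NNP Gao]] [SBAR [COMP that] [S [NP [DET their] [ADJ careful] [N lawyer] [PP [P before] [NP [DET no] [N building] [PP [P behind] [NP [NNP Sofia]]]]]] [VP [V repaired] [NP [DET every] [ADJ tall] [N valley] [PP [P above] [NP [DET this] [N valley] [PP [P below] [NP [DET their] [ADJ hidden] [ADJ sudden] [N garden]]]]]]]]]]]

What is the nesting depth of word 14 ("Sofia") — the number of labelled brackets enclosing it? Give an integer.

10

Path from the root down to the word: S → VP → SBAR → S → NP → PP → NP → PP → NP → NNP. That is 10 enclosing brackets.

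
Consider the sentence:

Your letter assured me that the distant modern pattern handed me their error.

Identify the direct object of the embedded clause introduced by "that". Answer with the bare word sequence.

their error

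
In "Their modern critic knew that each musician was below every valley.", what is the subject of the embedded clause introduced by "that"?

"each musician" is the NP that combines with the VP headed by "was" to form the embedded clause introduced by "that" — the subject.

each musician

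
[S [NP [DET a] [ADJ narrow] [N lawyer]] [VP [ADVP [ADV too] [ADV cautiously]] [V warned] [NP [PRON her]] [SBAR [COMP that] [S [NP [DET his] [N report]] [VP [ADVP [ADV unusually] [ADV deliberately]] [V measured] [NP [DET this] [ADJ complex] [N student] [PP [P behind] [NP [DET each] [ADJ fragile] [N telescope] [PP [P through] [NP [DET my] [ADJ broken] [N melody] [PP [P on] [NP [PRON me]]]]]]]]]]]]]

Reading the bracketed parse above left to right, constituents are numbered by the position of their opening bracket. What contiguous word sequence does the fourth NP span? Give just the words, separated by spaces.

In left-to-right order the NP constituents are "a narrow lawyer"; "her"; "his report"; "this complex student behind each fragile telescope through my broken melody on me"; "each fragile telescope through my broken melody on me"; "my broken melody on me"; "me". Number 4 is "this complex student behind each fragile telescope through my broken melody on me".

this complex student behind each fragile telescope through my broken melody on me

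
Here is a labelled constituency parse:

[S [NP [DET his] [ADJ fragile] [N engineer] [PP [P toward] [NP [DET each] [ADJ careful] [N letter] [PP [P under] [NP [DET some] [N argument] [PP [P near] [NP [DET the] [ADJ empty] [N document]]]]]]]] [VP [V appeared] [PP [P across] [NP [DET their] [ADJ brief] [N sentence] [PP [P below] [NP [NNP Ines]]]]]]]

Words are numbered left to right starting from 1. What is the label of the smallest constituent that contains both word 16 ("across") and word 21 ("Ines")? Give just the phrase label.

PP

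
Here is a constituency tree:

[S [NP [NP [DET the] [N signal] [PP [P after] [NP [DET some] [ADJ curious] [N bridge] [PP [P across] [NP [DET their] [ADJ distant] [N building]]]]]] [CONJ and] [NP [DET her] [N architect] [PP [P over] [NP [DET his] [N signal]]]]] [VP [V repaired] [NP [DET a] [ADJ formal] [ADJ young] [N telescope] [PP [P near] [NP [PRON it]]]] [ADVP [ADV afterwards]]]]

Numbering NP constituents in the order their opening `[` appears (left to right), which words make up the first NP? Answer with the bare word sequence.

the signal after some curious bridge across their distant building and her architect over his signal

Opening `[NP` markers occur at word positions 1, 1, 4, 8, 12, 15, 18, 23; the first of these opens the constituent [NP the signal after some curious bridge across their distant building and her architect over his signal].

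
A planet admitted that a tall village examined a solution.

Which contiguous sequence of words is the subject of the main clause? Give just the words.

a planet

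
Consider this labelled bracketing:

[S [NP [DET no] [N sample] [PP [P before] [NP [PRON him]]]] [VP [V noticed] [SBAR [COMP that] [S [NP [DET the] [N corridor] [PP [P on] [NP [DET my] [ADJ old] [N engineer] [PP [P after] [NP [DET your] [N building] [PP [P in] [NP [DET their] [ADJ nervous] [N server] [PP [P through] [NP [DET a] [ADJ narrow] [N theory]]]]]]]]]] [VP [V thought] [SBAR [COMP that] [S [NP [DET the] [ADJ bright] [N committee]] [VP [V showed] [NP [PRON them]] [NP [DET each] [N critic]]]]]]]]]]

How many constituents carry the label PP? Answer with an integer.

5

Scanning left to right, an opening `[PP` appears at word positions 3, 9, 13, 16, 20 — 5 in total.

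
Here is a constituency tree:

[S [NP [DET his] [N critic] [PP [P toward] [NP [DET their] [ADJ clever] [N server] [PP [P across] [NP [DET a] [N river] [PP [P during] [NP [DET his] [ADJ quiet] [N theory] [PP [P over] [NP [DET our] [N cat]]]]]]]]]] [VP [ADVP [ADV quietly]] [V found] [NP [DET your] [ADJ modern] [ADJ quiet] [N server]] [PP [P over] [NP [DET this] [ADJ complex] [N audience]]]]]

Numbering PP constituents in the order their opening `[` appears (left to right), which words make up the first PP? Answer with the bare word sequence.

toward their clever server across a river during his quiet theory over our cat

Opening `[PP` markers occur at word positions 3, 7, 10, 14, 23; the first of these opens the constituent [PP toward their clever server across a river during his quiet theory over our cat].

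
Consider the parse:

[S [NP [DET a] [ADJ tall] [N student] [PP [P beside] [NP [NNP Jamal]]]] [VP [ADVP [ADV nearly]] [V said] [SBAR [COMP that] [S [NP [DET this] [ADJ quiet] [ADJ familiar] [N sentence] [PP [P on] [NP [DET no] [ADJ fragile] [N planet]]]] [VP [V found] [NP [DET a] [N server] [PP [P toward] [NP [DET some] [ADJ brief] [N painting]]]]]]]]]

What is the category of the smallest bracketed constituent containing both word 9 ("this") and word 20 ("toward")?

S

The smallest bracket enclosing both words is [S this quiet familiar sentence on no fragile planet found a server toward some brief painting], so the label is S.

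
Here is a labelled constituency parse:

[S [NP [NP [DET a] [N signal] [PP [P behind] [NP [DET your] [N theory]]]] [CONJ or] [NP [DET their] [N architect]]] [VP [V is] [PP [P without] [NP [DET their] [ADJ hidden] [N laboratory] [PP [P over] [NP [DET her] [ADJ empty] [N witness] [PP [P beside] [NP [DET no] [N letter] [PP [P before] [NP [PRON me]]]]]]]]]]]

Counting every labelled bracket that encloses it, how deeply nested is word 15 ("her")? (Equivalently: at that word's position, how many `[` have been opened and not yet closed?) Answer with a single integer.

The word sits inside DET, which is inside NP, inside PP, inside NP, inside PP, inside VP, inside S — 7 brackets in all.

7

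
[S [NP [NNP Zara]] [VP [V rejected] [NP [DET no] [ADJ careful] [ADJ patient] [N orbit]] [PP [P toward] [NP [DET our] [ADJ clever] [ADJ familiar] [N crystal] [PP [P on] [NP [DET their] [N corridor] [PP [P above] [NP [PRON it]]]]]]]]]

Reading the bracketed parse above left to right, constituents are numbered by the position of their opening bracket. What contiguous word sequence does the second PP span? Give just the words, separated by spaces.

on their corridor above it

Opening `[PP` markers occur at word positions 7, 12, 15; the second of these opens the constituent [PP on their corridor above it].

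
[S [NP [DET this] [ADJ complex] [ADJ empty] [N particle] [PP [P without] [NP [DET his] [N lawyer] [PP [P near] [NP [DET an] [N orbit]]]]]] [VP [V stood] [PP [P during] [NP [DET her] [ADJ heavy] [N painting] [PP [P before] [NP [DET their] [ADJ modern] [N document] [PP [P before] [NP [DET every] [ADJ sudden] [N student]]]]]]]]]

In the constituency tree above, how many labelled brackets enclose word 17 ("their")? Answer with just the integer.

7

Path from the root down to the word: S → VP → PP → NP → PP → NP → DET. That is 7 enclosing brackets.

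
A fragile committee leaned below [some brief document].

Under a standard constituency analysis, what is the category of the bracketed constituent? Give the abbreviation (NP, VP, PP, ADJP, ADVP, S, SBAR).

NP

The span is built around the noun "document" — a noun phrase (NP).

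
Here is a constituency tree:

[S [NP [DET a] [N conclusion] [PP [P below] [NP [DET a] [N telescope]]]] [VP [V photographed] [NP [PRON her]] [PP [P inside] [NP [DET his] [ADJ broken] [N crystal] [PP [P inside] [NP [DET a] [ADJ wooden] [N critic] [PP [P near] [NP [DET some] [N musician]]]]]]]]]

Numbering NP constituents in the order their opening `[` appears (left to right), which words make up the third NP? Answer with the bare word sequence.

her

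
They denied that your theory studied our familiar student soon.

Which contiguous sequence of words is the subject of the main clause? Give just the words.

they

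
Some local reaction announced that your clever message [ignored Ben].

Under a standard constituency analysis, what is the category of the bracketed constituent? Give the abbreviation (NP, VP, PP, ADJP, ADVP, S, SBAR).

The bracketed span "ignored Ben" is headed by "ignored", making it a verb phrase (VP).

VP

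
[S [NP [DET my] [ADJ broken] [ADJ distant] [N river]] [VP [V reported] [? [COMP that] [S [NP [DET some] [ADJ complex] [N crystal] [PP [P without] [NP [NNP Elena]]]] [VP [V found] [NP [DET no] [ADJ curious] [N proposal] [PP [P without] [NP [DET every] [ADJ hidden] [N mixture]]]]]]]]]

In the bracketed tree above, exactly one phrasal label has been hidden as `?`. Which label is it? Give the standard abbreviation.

SBAR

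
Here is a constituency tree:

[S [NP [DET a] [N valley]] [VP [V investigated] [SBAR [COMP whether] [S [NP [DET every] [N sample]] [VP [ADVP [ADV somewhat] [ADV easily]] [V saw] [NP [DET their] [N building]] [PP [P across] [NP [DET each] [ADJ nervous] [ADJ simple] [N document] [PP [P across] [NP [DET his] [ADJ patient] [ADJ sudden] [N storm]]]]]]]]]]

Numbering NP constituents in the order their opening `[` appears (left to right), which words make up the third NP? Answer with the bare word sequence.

their building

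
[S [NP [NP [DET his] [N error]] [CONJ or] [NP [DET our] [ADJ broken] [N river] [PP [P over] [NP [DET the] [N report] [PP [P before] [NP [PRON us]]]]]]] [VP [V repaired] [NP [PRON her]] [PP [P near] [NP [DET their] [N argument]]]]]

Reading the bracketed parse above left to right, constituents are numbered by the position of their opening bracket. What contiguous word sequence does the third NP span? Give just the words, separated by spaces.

our broken river over the report before us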